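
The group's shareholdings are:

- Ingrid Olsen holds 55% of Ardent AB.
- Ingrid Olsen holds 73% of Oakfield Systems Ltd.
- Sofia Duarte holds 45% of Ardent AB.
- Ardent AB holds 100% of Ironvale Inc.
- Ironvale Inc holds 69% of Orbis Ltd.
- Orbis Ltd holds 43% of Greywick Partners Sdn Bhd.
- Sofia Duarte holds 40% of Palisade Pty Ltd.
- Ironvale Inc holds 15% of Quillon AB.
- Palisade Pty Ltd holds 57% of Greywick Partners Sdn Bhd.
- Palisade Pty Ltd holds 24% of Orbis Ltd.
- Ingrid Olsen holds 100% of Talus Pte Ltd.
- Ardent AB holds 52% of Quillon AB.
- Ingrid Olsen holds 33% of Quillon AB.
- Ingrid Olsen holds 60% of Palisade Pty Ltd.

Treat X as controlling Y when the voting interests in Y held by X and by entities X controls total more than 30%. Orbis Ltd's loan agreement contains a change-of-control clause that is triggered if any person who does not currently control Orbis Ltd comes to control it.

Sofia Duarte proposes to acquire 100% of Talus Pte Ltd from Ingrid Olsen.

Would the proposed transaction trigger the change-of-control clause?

The purchase adds only to Sofia's holdings (Ingrid's stake shrinks), so Sofia is the only person who could newly come to control Orbis.
Sofia holds 40% of Palisade, so Sofia controls Palisade.
Sofia holds 45% of Ardent, so Sofia controls Ardent.
Ardent holds 100% of Ironvale, so Sofia controls Ironvale.
Palisade and Ironvale together hold 24% + 69% = 93% of Orbis, so Sofia controls Orbis.
So Sofia already controls Orbis before the transaction.
After the purchase, Sofia holds 100% of Talus directly, and Ingrid's stake falls to 0%.
Sofia controlled Orbis already, so this is not a new person acquiring control; every other person's position is unchanged or reduced.
No new person acquires control, so the clause is not triggered.

No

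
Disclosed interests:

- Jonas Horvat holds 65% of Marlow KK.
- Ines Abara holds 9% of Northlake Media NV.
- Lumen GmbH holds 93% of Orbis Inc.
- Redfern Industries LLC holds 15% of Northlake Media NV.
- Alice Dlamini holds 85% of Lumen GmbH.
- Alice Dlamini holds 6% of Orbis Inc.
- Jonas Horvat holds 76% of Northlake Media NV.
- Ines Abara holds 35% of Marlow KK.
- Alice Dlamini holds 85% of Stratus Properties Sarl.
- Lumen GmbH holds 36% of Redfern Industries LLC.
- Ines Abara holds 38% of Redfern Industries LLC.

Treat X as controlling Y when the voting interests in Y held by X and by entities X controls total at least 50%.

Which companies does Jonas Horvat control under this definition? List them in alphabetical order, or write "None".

Jonas holds 65% of Marlow, so Jonas controls Marlow.
Jonas holds 76% of Northlake, so Jonas controls Northlake.
No other company's threshold is met.

Marlow KK, Northlake Media NV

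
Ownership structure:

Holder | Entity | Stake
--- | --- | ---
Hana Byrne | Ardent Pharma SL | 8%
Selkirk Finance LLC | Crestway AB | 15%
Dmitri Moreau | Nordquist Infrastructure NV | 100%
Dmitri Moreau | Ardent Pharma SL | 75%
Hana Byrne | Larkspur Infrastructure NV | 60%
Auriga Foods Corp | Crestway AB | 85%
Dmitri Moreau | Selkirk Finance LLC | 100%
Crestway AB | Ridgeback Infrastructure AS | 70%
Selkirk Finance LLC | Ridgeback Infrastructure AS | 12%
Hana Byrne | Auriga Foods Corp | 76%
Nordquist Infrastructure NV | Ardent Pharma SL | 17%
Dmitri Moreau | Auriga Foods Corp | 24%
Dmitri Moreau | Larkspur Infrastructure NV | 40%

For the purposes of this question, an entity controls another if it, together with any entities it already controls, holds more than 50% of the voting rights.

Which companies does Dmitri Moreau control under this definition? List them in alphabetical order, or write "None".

Ardent Pharma SL, Nordquist Infrastructure NV, Selkirk Finance LLC

Dmitri holds 100% of Nordquist, so Dmitri controls Nordquist.
Dmitri holds 100% of Selkirk, so Dmitri controls Selkirk.
Nordquist and Dmitri together hold 17% + 75% = 92% of Ardent, so Dmitri controls Ardent.
No other company's threshold is met.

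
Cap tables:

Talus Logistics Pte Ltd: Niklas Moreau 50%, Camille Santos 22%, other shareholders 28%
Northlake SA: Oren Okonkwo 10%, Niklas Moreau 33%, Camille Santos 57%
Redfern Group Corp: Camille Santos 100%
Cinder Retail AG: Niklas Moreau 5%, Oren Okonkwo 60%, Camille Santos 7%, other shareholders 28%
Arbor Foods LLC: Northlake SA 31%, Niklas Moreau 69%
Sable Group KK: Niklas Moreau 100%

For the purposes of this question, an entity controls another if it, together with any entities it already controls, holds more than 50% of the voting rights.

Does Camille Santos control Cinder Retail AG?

Camille holds 57% of Northlake, so Camille controls Northlake.
Camille holds 100% of Redfern, so Camille controls Redfern.
In Cinder, Camille's side holds only 7%, not > 50%.
So Camille does not control Cinder.

No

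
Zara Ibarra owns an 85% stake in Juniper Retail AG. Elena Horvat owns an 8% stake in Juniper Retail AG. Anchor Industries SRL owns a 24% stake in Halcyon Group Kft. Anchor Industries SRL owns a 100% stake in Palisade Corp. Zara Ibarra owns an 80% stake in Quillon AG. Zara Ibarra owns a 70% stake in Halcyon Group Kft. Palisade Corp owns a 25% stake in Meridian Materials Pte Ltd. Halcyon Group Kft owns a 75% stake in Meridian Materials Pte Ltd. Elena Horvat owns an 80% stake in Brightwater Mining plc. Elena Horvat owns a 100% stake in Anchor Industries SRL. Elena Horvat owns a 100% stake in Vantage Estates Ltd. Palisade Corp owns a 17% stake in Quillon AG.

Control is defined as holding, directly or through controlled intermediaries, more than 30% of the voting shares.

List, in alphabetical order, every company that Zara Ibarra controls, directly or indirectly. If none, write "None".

Zara holds 70% of Halcyon, so Zara controls Halcyon.
Zara holds 85% of Juniper, so Zara controls Juniper.
Halcyon holds 75% of Meridian, so Zara controls Meridian.
Zara holds 80% of Quillon, so Zara controls Quillon.
No other company's threshold is met.

Halcyon Group Kft, Juniper Retail AG, Meridian Materials Pte Ltd, Quillon AG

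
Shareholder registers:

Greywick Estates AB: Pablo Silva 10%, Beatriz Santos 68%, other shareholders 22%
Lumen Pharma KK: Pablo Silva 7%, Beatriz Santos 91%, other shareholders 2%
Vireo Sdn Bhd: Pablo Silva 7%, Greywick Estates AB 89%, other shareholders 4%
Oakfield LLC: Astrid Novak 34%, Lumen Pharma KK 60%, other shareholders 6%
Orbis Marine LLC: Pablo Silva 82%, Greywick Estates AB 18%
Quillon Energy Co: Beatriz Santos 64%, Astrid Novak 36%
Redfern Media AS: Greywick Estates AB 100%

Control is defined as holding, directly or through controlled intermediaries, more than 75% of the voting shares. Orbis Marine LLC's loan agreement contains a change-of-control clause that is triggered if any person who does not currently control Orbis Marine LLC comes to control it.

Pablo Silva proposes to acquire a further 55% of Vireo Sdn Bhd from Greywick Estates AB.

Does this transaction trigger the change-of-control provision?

The purchase adds only to Pablo's holdings (Greywick's stake shrinks), so Pablo is the only person who could newly come to control Orbis.
Pablo holds 82% of Orbis, so Pablo controls Orbis.
So Pablo already controls Orbis before the transaction.
After the purchase, Pablo's direct stake in Vireo rises to 7% + 55% = 62%, and Greywick's stake falls to 34%.
Pablo controlled Orbis already, so this is not a new person acquiring control; every other person's position is unchanged or reduced.
No new person acquires control, so the clause is not triggered.

No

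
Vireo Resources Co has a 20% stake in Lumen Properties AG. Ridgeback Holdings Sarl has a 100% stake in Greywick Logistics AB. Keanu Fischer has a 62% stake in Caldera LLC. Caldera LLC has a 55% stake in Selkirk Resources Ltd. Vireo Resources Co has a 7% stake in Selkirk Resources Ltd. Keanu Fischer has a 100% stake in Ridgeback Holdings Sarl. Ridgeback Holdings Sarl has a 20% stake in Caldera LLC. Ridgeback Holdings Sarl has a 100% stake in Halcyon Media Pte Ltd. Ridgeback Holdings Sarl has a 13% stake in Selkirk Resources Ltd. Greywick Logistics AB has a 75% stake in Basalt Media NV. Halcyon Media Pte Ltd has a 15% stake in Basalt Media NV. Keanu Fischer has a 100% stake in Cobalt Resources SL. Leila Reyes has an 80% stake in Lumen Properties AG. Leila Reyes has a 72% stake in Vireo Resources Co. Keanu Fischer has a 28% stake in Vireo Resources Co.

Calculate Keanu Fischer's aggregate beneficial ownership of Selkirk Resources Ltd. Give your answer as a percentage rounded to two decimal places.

60.06%

Keanu reaches Selkirk along 4 paths.
Via Ridgeback → Caldera: 100% × 20% × 55% = 11%.
Via Caldera: 62% × 55% = 34.1%.
Via Vireo: 28% × 7% = 1.96%.
Via Ridgeback: 100% × 13% = 13%.
Total: 11% + 34.1% + 1.96% + 13% = 60.06%.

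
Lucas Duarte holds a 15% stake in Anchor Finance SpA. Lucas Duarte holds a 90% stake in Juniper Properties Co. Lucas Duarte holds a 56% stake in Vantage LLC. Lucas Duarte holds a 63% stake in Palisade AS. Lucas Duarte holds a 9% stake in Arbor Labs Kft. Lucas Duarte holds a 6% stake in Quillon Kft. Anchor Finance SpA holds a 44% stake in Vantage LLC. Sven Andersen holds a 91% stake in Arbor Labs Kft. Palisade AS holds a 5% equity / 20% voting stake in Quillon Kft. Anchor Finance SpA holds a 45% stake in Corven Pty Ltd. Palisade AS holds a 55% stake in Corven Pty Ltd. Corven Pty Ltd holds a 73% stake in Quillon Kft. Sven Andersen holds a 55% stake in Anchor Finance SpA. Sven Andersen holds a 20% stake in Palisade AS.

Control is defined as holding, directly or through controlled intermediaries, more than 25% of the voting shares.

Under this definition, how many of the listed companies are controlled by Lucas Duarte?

5

Lucas holds 63% of Palisade, so Lucas controls Palisade.
Palisade holds 55% of Corven, so Lucas controls Corven.
Lucas holds 56% of Vantage, so Lucas controls Vantage.
Lucas and Corven and Palisade together hold 6% + 73% + 20% = 99% of Quillon, so Lucas controls Quillon.
Lucas holds 90% of Juniper, so Lucas controls Juniper.
No other company's threshold is met.
Lucas controls 5 companies.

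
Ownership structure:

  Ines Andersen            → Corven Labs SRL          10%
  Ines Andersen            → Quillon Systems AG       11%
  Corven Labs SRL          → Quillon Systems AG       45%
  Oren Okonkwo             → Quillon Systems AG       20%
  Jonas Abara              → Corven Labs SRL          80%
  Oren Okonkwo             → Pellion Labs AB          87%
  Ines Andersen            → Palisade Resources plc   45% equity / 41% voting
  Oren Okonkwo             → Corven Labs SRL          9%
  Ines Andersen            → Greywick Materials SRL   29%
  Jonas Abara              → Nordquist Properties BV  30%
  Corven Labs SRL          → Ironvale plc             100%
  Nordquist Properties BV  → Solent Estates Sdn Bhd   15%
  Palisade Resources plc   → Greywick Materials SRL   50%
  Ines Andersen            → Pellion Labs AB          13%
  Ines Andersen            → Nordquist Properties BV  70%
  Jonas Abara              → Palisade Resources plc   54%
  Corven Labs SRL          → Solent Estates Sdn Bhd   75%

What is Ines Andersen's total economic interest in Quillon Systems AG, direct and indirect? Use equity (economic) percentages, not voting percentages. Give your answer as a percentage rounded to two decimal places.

15.50%

Ines reaches Quillon along 2 paths.
Via Corven: 10% × 45% = 4.5%.
Direct stake: 11% = 11%.
Total: 4.5% + 11% = 15.5%.
Rounded: 15.50%.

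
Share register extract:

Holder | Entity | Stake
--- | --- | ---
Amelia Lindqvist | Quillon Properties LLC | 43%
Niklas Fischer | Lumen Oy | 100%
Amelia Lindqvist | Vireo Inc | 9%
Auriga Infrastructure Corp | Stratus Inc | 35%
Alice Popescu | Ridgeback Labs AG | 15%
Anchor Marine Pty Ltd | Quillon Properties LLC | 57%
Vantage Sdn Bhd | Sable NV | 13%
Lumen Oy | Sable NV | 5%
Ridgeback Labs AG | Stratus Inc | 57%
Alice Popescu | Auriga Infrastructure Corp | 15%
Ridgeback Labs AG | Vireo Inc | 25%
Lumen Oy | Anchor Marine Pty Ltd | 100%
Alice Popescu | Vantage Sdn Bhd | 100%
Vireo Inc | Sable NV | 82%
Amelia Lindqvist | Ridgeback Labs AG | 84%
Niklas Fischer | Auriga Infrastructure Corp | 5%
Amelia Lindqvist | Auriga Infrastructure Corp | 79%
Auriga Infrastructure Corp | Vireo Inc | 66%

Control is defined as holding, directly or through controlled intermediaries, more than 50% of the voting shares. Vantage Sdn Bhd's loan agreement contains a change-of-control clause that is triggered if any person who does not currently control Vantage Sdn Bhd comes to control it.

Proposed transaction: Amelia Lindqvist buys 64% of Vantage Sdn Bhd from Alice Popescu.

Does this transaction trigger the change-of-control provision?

The purchase adds only to Amelia's holdings (Alice's stake shrinks), so Amelia is the only person who could newly come to control Vantage.
Amelia holds 84% of Ridgeback, so Amelia controls Ridgeback.
Amelia holds 79% of Auriga, so Amelia controls Auriga.
Auriga and Amelia and Ridgeback together hold 66% + 9% + 25% = 100% of Vireo, so Amelia controls Vireo.
Vireo holds 82% of Sable, so Amelia controls Sable.
Auriga and Ridgeback together hold 35% + 57% = 92% of Stratus, so Amelia controls Stratus.
Neither Amelia nor any entity Amelia controls holds any voting interest in Vantage.
So before the transaction, Amelia does not control Vantage.
After the purchase, Amelia holds 64% of Vantage directly, and Alice's stake falls to 36%.
Amelia holds 64% of Vantage, so Amelia controls Vantage.
Amelia did not control Vantage before and does after, so the clause is triggered.

Yes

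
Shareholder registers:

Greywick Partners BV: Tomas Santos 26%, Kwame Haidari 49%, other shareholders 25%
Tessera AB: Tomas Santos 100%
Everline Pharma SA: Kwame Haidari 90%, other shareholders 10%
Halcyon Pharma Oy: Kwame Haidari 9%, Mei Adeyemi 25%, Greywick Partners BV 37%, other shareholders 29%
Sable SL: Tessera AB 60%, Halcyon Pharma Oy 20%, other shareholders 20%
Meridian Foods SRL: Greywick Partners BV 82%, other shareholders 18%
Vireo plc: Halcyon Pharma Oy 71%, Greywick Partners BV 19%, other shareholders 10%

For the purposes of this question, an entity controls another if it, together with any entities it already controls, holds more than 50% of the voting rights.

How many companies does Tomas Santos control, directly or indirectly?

2

Tomas holds 100% of Tessera, so Tomas controls Tessera.
Tessera holds 60% of Sable, so Tomas controls Sable.
No other company's threshold is met.
Tomas controls 2 companies.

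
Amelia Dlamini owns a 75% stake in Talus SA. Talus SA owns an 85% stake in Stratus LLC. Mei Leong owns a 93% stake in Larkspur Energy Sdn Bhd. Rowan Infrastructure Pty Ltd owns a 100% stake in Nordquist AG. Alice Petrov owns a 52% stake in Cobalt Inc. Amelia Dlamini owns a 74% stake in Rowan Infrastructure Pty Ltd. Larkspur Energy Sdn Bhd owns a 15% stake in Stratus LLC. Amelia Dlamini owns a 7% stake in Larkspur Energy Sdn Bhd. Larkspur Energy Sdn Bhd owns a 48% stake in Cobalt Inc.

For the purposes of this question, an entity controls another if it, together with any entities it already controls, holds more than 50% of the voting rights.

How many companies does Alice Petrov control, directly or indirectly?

Alice holds 52% of Cobalt, so Alice controls Cobalt.
No other company's threshold is met.
Alice controls 1 company.

1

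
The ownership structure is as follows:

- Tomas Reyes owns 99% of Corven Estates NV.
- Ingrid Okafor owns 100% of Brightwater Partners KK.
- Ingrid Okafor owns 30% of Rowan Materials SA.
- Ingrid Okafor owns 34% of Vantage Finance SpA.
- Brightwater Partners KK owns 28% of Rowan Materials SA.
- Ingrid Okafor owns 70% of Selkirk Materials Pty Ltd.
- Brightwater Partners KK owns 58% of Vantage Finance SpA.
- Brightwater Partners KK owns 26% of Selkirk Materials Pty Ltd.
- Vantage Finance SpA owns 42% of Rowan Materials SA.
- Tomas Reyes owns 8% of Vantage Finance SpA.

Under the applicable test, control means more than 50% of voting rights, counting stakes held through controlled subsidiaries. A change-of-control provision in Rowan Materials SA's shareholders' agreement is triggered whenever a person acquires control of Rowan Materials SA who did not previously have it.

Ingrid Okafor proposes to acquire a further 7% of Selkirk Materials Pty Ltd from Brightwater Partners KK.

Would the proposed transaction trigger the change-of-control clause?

The purchase adds only to Ingrid's holdings (Brightwater's stake shrinks), so Ingrid is the only person who could newly come to control Rowan.
Ingrid holds 100% of Brightwater, so Ingrid controls Brightwater.
Ingrid and Brightwater together hold 34% + 58% = 92% of Vantage, so Ingrid controls Vantage.
Vantage and Brightwater and Ingrid together hold 42% + 28% + 30% = 100% of Rowan, so Ingrid controls Rowan.
So Ingrid already controls Rowan before the transaction.
After the purchase, Ingrid's direct stake in Selkirk rises to 70% + 7% = 77%, and Brightwater's stake falls to 19%.
Ingrid controlled Rowan already, so this is not a new person acquiring control; every other person's position is unchanged or reduced.
No new person acquires control, so the clause is not triggered.

No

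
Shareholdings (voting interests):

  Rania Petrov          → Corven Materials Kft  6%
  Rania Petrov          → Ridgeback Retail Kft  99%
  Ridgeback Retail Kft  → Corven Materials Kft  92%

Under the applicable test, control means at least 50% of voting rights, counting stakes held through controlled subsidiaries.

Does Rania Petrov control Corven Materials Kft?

Rania holds 99% of Ridgeback, so Rania controls Ridgeback.
Ridgeback and Rania together hold 92% + 6% = 98% of Corven, so Rania controls Corven.

Yes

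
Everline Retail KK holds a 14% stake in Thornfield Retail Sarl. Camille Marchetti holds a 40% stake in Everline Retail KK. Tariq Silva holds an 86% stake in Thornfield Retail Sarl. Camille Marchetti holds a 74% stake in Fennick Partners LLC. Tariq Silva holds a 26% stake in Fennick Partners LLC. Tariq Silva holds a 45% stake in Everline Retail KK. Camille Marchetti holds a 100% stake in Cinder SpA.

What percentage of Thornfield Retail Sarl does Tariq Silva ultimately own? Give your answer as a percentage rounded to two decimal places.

92.30%

Tariq reaches Thornfield along 2 paths.
Direct stake: 86% = 86%.
Via Everline: 45% × 14% = 6.3%.
Total: 86% + 6.3% = 92.3%.
Rounded: 92.30%.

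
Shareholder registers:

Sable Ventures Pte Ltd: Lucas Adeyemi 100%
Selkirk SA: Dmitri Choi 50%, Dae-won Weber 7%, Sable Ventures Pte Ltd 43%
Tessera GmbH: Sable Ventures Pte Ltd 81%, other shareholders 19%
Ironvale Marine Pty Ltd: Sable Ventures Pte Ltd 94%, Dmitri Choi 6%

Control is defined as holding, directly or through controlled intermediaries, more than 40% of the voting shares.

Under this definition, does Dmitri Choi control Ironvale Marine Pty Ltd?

Dmitri holds 50% of Selkirk, so Dmitri controls Selkirk.
In Ironvale, Dmitri's side holds only 6%, not > 40%.
So Dmitri does not control Ironvale.

No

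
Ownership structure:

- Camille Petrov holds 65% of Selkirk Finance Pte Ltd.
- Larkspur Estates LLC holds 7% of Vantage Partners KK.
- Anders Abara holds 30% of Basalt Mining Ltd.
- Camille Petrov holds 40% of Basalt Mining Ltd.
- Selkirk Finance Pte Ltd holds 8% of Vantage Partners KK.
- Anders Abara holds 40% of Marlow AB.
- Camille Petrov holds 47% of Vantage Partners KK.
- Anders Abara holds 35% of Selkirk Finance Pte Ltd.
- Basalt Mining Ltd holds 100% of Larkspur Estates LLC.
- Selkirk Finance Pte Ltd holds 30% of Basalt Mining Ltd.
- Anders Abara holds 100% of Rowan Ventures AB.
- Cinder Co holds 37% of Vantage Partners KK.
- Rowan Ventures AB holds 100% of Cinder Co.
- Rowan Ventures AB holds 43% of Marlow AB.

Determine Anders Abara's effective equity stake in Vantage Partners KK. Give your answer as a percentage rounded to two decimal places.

42.64%

Anders reaches Vantage along 4 paths.
Via Rowan → Cinder: 100% × 100% × 37% = 37%.
Via Selkirk: 35% × 8% = 2.8%.
Via Basalt → Larkspur: 30% × 100% × 7% = 2.1%.
Via Selkirk → Basalt → Larkspur: 35% × 30% × 100% × 7% = 0.735%.
Total: 37% + 2.8% + 2.1% + 0.735% = 42.635%.
Rounded: 42.64%.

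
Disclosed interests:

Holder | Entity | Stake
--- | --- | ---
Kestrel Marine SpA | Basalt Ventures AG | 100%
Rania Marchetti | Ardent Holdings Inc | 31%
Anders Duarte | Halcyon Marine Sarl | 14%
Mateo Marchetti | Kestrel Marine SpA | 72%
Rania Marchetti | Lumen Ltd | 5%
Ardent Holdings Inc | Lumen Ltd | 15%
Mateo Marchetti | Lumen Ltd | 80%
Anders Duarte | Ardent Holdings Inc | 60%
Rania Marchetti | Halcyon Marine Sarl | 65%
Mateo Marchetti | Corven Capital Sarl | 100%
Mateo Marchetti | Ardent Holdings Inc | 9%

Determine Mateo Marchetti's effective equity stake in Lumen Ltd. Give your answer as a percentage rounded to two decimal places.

Mateo reaches Lumen along 2 paths.
Direct stake: 80% = 80%.
Via Ardent: 9% × 15% = 1.35%.
Total: 80% + 1.35% = 81.35%.

81.35%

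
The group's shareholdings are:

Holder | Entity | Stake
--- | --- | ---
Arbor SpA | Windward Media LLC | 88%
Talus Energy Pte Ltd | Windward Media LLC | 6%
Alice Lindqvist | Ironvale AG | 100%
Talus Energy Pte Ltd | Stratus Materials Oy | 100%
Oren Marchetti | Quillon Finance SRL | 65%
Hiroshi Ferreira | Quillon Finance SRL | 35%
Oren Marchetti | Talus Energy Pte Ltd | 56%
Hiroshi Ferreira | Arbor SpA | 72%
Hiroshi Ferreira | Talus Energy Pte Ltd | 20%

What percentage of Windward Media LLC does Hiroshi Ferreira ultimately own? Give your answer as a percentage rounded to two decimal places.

Hiroshi reaches Windward along 2 paths.
Via Arbor: 72% × 88% = 63.36%.
Via Talus: 20% × 6% = 1.2%.
Total: 63.36% + 1.2% = 64.56%.

64.56%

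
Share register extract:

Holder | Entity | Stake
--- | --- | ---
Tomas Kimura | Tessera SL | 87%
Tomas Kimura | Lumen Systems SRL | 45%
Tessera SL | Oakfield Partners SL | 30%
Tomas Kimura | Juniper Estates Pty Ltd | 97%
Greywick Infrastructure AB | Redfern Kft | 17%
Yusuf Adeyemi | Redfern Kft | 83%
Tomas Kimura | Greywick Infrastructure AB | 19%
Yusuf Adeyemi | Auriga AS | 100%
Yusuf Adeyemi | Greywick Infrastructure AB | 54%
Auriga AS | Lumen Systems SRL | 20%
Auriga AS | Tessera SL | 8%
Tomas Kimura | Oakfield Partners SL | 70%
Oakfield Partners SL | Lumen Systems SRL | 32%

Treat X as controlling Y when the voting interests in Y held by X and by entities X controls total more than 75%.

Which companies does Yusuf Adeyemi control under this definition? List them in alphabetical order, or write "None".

Auriga AS, Redfern Kft

Yusuf holds 100% of Auriga, so Yusuf controls Auriga.
Yusuf holds 83% of Redfern, so Yusuf controls Redfern.
No other company's threshold is met.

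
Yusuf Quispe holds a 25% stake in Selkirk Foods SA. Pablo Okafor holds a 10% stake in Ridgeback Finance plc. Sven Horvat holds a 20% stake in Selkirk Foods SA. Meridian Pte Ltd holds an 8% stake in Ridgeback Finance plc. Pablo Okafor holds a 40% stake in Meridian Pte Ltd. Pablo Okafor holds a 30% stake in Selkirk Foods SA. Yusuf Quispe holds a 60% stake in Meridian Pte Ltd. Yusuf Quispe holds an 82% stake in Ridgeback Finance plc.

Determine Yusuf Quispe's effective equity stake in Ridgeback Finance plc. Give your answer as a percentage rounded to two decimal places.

Yusuf reaches Ridgeback along 2 paths.
Via Meridian: 60% × 8% = 4.8%.
Direct stake: 82% = 82%.
Total: 4.8% + 82% = 86.8%.
Rounded: 86.80%.

86.80%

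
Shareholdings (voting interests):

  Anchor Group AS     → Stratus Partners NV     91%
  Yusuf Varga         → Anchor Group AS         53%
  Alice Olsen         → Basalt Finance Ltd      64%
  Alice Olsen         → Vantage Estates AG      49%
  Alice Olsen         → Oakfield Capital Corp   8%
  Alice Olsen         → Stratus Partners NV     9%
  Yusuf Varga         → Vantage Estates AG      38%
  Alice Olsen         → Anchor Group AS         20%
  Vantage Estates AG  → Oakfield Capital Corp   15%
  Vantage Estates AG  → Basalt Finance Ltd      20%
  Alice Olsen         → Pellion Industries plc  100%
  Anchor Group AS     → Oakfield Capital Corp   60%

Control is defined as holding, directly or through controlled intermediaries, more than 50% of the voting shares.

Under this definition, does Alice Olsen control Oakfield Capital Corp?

Alice holds 64% of Basalt, so Alice controls Basalt.
Alice holds 100% of Pellion, so Alice controls Pellion.
In Oakfield, Alice's side holds only 8%, not > 50%.
So Alice does not control Oakfield.

No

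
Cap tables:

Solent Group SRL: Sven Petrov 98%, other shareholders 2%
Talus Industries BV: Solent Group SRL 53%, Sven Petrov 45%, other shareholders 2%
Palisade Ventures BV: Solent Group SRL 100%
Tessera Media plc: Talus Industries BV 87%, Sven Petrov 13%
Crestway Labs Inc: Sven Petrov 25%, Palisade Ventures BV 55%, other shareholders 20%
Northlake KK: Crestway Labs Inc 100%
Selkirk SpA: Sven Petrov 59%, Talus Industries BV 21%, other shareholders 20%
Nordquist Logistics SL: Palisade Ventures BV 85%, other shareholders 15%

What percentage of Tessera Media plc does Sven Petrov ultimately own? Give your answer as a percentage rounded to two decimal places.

97.34%

Sven reaches Tessera along 3 paths.
Via Solent → Talus: 98% × 53% × 87% = 45.1878%.
Via Talus: 45% × 87% = 39.15%.
Direct stake: 13% = 13%.
Total: 45.1878% + 39.15% + 13% = 97.3378%.
Rounded: 97.34%.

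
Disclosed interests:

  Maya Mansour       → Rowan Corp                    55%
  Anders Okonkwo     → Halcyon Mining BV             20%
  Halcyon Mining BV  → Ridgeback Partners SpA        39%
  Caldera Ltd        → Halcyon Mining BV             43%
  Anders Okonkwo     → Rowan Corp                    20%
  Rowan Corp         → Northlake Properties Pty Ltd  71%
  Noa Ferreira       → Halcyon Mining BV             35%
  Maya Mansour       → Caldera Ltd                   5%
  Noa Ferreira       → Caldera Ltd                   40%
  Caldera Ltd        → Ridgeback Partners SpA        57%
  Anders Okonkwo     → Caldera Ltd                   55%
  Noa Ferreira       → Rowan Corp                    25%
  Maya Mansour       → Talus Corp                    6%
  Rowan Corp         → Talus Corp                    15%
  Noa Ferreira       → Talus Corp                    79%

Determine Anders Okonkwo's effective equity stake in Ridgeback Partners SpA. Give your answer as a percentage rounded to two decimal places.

Anders reaches Ridgeback along 3 paths.
Via Halcyon: 20% × 39% = 7.8%.
Via Caldera → Halcyon: 55% × 43% × 39% = 9.2235%.
Via Caldera: 55% × 57% = 31.35%.
Total: 7.8% + 9.2235% + 31.35% = 48.3735%.
Rounded: 48.37%.

48.37%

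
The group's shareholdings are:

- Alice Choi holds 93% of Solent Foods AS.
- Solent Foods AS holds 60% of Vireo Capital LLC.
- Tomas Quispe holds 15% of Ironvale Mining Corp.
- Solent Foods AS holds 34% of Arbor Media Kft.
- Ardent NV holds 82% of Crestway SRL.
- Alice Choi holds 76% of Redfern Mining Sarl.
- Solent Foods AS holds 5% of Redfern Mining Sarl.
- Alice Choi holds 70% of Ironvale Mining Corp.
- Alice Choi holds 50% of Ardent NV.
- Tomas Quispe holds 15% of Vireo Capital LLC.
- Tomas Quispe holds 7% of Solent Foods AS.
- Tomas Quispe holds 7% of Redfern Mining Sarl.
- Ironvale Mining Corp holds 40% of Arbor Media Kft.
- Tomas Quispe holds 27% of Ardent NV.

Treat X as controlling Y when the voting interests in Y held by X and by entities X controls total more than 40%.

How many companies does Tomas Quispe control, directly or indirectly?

Tomas's largest direct stake is 27% in Ardent, which does not meet the threshold.
Tomas controls 0 companies.

0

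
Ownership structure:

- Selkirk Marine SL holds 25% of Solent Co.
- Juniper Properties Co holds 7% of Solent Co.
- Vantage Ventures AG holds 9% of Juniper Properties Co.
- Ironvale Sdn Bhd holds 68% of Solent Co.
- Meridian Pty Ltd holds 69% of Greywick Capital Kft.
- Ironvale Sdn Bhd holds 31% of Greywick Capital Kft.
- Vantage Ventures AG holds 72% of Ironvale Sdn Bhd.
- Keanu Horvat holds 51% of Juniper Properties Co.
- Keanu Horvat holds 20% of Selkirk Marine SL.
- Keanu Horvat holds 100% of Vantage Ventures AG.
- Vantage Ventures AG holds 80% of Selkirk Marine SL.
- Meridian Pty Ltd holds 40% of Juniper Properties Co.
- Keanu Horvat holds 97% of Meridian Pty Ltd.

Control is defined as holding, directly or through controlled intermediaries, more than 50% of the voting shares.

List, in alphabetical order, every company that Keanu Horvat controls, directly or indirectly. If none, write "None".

Keanu holds 100% of Vantage, so Keanu controls Vantage.
Keanu holds 97% of Meridian, so Keanu controls Meridian.
Meridian and Keanu and Vantage together hold 40% + 51% + 9% = 100% of Juniper, so Keanu controls Juniper.
Keanu and Vantage together hold 20% + 80% = 100% of Selkirk, so Keanu controls Selkirk.
Vantage holds 72% of Ironvale, so Keanu controls Ironvale.
Ironvale and Meridian together hold 31% + 69% = 100% of Greywick, so Keanu controls Greywick.
Ironvale and Selkirk and Juniper together hold 68% + 25% + 7% = 100% of Solent, so Keanu controls Solent.

Greywick Capital Kft, Ironvale Sdn Bhd, Juniper Properties Co, Meridian Pty Ltd, Selkirk Marine SL, Solent Co, Vantage Ventures AG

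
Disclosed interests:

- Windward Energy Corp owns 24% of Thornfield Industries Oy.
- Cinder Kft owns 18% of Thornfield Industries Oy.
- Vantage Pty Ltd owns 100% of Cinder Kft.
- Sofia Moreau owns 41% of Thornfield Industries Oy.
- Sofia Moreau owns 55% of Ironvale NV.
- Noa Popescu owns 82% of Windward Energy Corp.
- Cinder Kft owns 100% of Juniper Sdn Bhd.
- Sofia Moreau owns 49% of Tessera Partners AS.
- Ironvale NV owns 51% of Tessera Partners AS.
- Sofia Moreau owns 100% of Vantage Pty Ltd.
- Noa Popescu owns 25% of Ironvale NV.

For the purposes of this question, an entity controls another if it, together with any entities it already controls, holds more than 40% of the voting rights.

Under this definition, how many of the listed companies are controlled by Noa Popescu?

1

Noa holds 82% of Windward, so Noa controls Windward.
No other company's threshold is met.
Noa controls 1 company.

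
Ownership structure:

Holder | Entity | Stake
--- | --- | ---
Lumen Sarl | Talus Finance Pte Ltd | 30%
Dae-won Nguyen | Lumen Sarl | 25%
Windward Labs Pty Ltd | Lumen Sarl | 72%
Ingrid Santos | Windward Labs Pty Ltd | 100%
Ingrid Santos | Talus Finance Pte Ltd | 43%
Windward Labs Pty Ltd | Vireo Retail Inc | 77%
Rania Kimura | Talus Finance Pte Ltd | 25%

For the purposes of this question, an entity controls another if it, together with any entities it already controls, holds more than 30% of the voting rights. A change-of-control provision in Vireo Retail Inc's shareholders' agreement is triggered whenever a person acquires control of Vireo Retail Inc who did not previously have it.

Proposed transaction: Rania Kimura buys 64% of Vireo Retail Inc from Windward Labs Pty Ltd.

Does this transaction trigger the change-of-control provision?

Yes

The purchase adds only to Rania's holdings (Windward's stake shrinks), so Rania is the only person who could newly come to control Vireo.
Rania's largest direct stake is 25% in Talus, which does not meet the threshold, so Rania controls no company.
Neither Rania nor any entity Rania controls holds any voting interest in Vireo.
So before the transaction, Rania does not control Vireo.
After the purchase, Rania holds 64% of Vireo directly, and Windward's stake falls to 13%.
Rania holds 64% of Vireo, so Rania controls Vireo.
Rania did not control Vireo before and does after, so the clause is triggered.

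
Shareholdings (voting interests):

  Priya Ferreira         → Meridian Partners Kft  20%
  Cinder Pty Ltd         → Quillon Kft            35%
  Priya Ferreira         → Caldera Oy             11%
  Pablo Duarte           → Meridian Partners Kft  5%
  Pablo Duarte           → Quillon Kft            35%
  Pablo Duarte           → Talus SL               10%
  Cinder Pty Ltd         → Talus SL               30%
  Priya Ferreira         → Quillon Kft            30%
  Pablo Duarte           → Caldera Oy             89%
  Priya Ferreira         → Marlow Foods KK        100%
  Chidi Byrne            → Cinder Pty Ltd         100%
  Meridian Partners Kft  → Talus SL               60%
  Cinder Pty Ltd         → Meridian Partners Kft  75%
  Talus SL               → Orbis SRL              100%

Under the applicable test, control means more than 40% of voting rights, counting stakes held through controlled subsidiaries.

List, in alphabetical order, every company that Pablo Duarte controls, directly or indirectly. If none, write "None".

Caldera Oy

Pablo holds 89% of Caldera, so Pablo controls Caldera.
No other company's threshold is met.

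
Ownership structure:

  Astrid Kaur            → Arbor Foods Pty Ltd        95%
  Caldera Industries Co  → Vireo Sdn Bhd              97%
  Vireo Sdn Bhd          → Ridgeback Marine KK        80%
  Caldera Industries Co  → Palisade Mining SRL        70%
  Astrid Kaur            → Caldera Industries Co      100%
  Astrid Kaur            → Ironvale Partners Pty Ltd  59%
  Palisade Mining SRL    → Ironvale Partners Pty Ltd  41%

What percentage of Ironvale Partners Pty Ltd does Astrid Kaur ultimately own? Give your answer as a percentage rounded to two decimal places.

Astrid reaches Ironvale along 2 paths.
Direct stake: 59% = 59%.
Via Caldera → Palisade: 100% × 70% × 41% = 28.7%.
Total: 59% + 28.7% = 87.7%.
Rounded: 87.70%.

87.70%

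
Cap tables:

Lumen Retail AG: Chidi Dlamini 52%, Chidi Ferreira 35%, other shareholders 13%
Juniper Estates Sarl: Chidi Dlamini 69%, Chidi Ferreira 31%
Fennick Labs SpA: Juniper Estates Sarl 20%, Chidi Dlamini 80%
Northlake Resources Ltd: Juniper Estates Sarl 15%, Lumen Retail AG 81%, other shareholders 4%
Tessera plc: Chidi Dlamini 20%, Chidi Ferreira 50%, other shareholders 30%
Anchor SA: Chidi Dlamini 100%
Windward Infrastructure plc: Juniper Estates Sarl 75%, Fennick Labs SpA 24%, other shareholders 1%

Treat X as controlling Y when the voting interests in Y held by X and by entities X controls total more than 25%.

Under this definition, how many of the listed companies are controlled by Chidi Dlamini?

Chidi Dlamini holds 52% of Lumen, so Chidi Dlamini controls Lumen.
Chidi Dlamini holds 69% of Juniper, so Chidi Dlamini controls Juniper.
Juniper and Chidi Dlamini together hold 20% + 80% = 100% of Fennick, so Chidi Dlamini controls Fennick.
Juniper and Lumen together hold 15% + 81% = 96% of Northlake, so Chidi Dlamini controls Northlake.
Chidi Dlamini holds 100% of Anchor, so Chidi Dlamini controls Anchor.
Juniper and Fennick together hold 75% + 24% = 99% of Windward, so Chidi Dlamini controls Windward.
No other company's threshold is met.
Chidi Dlamini controls 6 companies.

6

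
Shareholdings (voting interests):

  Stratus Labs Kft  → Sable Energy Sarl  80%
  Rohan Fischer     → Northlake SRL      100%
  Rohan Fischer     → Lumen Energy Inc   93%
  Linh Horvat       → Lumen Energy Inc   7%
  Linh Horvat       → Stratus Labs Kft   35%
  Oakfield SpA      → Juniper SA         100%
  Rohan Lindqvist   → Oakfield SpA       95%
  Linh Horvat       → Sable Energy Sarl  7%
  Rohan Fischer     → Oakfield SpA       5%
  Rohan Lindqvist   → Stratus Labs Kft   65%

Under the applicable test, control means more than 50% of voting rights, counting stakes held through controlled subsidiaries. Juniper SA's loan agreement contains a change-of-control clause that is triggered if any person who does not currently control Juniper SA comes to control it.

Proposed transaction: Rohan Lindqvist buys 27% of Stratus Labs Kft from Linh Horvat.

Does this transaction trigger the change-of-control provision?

The purchase adds only to Rohan Lindqvist's holdings (Linh's stake shrinks), so Rohan Lindqvist is the only person who could newly come to control Juniper.
Rohan Lindqvist holds 95% of Oakfield, so Rohan Lindqvist controls Oakfield.
Oakfield holds 100% of Juniper, so Rohan Lindqvist controls Juniper.
So Rohan Lindqvist already controls Juniper before the transaction.
After the purchase, Rohan Lindqvist's direct stake in Stratus rises to 65% + 27% = 92%, and Linh's stake falls to 8%.
Rohan Lindqvist controlled Juniper already, so this is not a new person acquiring control; every other person's position is unchanged or reduced.
No new person acquires control, so the clause is not triggered.

No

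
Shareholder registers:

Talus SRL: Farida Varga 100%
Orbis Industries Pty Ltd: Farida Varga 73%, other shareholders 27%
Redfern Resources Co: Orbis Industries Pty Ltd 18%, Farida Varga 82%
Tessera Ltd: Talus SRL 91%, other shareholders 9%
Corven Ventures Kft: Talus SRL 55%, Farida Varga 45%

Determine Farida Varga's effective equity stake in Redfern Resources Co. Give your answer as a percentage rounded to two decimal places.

Farida reaches Redfern along 2 paths.
Via Orbis: 73% × 18% = 13.14%.
Direct stake: 82% = 82%.
Total: 13.14% + 82% = 95.14%.

95.14%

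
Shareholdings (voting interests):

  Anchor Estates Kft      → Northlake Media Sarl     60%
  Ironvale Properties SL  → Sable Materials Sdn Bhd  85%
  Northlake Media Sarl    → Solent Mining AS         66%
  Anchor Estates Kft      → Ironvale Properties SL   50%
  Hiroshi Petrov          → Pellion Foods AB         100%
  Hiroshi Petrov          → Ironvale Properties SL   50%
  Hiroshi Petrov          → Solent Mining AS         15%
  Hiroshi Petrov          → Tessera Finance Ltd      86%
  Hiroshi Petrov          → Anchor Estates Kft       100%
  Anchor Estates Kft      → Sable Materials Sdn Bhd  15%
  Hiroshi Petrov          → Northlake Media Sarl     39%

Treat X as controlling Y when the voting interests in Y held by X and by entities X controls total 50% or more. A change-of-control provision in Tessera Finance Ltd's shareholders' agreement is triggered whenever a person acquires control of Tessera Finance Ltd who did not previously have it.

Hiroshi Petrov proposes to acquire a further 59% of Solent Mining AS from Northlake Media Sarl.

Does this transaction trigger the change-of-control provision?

The purchase adds only to Hiroshi's holdings (Northlake's stake shrinks), so Hiroshi is the only person who could newly come to control Tessera.
Hiroshi holds 86% of Tessera, so Hiroshi controls Tessera.
So Hiroshi already controls Tessera before the transaction.
After the purchase, Hiroshi's direct stake in Solent rises to 15% + 59% = 74%, and Northlake's stake falls to 7%.
Hiroshi controlled Tessera already, so this is not a new person acquiring control; every other person's position is unchanged or reduced.
No new person acquires control, so the clause is not triggered.

No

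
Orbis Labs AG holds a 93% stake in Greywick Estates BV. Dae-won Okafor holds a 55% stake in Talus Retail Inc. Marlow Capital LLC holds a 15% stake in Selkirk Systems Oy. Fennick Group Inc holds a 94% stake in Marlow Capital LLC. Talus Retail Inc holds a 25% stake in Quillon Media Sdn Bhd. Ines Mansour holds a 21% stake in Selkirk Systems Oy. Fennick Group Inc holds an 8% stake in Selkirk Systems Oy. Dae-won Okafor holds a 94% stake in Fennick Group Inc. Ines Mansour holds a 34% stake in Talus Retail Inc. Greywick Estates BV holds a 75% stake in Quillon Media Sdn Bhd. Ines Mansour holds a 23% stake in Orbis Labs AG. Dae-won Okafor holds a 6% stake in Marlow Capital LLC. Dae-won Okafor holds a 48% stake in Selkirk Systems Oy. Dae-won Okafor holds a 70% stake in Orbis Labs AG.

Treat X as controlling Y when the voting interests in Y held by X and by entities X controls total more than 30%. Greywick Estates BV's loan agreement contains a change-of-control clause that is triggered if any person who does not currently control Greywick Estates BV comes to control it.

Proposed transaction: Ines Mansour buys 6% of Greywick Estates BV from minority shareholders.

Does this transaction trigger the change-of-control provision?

The purchase changes only Ines's holdings, so Ines is the only person who could newly come to control Greywick.
Ines holds 34% of Talus, so Ines controls Talus.
Neither Ines nor any entity Ines controls holds any voting interest in Greywick.
So before the transaction, Ines does not control Greywick.
After the purchase, Ines holds 6% of Greywick directly.
After the transaction, Ines's side holds 6% of Greywick, not > 30%, so Ines still does not control Greywick.
No new person acquires control, so the clause is not triggered.

No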